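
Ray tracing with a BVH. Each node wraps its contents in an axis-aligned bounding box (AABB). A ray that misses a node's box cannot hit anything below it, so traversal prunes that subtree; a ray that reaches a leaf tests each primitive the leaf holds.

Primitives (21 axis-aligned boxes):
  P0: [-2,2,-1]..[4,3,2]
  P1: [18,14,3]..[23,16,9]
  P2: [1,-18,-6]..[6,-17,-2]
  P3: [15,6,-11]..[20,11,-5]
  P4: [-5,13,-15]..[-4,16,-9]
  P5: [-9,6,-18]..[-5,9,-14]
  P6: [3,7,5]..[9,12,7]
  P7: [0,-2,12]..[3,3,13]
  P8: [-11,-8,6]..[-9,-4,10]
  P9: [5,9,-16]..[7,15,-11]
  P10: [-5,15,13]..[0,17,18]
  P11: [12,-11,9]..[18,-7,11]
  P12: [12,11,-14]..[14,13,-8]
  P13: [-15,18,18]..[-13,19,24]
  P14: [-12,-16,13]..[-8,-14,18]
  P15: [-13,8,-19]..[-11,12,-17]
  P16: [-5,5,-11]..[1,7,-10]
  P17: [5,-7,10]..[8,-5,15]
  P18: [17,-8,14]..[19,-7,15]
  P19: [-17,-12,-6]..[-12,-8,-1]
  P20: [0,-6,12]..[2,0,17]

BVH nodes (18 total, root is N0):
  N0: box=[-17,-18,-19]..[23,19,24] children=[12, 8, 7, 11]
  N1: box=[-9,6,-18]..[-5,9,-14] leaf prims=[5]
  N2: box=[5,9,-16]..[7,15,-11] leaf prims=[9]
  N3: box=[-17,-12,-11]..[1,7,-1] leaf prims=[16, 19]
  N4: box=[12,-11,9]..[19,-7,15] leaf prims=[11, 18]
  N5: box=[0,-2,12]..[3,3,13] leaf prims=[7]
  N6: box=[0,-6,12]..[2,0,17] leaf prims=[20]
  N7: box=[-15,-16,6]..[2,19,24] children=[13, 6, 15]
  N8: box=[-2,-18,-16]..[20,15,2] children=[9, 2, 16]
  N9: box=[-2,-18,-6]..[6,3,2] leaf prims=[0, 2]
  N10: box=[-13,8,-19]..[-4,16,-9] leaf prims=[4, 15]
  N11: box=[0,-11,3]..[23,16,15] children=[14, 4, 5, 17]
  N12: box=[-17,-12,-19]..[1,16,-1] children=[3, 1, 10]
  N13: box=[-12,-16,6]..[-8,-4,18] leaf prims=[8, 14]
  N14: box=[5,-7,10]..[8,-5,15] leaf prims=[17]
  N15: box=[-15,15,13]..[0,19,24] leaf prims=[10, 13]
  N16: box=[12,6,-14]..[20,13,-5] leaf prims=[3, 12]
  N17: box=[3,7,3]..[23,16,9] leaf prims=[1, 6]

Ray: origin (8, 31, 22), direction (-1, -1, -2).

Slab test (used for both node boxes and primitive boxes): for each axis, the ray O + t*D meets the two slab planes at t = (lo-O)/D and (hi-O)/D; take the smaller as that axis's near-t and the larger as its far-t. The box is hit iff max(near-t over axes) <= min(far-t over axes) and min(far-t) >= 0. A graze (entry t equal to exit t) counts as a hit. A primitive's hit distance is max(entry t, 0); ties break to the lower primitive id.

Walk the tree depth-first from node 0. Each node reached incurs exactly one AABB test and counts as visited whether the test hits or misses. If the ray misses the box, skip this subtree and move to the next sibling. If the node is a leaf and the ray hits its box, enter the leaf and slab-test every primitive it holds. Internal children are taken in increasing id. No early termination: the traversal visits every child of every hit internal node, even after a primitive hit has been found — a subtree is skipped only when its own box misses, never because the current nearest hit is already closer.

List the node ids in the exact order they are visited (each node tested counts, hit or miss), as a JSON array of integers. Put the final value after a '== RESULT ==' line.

Walk:
N0 x:[-15,25] y:[12,49] z:[-1,41/2] -> hit [12,41/2], descend [7, 8, 11, 12]
  N7 x:[6,23] y:[12,47] z:[-1,8] -> miss, prune
  N8 x:[-12,10] y:[16,49] z:[10,19] -> miss, prune
  N11 x:[-15,8] y:[15,42] z:[7/2,19/2] -> miss, prune
  N12 x:[7,25] y:[15,43] z:[23/2,41/2] -> hit [15,41/2], descend [1, 3, 10]
    N1 x:[13,17] y:[22,25] z:[18,20] -> miss, prune
    N3 x:[7,25] y:[24,43] z:[23/2,33/2] -> miss, prune
    N10 x:[12,21] y:[15,23] z:[31/2,41/2] -> hit [31/2,41/2] leaf, test {P4(miss), P15@t=39/2}

8 AABB tests over nodes [0, 7, 8, 11, 12, 1, 3, 10]; 1 leaf entered; closest P15.

== RESULT ==
[0, 7, 8, 11, 12, 1, 3, 10]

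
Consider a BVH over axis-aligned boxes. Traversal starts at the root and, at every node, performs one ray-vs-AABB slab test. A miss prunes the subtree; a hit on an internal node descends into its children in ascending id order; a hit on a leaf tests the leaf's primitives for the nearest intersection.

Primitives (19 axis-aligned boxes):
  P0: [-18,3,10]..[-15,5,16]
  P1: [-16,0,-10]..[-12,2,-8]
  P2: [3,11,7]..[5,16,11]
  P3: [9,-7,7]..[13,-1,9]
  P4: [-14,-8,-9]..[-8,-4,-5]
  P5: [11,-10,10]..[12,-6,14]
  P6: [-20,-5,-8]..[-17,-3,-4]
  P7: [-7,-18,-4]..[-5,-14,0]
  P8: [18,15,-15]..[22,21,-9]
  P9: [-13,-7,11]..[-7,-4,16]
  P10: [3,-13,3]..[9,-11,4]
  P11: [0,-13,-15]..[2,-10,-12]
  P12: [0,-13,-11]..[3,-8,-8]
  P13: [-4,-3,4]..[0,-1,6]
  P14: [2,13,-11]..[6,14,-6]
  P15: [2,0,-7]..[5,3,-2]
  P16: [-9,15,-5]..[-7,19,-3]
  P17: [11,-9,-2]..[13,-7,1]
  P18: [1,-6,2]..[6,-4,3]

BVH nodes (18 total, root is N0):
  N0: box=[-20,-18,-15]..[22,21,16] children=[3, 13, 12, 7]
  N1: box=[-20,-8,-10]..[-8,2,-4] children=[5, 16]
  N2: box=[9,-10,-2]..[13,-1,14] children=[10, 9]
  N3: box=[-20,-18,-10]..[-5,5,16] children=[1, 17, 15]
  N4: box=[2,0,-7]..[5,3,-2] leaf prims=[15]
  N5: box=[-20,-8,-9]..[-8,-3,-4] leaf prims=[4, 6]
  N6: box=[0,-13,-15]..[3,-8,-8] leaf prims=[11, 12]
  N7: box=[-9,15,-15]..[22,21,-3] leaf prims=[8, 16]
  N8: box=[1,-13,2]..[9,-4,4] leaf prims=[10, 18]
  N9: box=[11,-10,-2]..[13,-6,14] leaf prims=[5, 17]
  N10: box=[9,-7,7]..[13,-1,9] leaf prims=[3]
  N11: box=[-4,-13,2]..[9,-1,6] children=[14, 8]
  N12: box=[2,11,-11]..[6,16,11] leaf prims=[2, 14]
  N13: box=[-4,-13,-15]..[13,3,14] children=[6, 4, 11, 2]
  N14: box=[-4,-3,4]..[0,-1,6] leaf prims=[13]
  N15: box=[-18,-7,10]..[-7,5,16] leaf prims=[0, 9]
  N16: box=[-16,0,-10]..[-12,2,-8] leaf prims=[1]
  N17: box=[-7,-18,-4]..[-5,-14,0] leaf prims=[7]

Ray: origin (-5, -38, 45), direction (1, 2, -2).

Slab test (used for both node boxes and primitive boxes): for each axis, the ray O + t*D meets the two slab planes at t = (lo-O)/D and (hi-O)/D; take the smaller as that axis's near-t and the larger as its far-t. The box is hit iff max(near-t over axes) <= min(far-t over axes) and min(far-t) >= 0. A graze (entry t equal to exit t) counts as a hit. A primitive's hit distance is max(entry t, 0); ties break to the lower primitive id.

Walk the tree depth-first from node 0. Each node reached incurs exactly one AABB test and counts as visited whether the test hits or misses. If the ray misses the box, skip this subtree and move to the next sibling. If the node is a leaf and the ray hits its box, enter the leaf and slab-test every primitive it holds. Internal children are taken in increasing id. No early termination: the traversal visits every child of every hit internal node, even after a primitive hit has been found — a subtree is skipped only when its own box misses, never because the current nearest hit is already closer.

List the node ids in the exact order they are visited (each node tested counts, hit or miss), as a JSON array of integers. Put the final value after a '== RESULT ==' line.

Trace the traversal:
N0 x:[-15,27] y:[10,59/2] z:[29/2,30] -> hit [29/2,27], descend [3, 7, 12, 13]
  N3 x:[-15,0] y:[10,43/2] z:[29/2,55/2] -> miss, prune
  N7 x:[-4,27] y:[53/2,59/2] z:[24,30] -> hit [53/2,27] leaf, test {P8@t=27, P16(miss)}
  N12 x:[7,11] y:[49/2,27] z:[17,28] -> miss, prune
  N13 x:[1,18] y:[25/2,41/2] z:[31/2,30] -> hit [31/2,18], descend [2, 4, 6, 11]
    N2 x:[14,18] y:[14,37/2] z:[31/2,47/2] -> hit [31/2,18], descend [9, 10]
      N9 x:[16,18] y:[14,16] z:[31/2,47/2] -> hit [16,16] leaf, test {P5@t=16, P17(miss)}
      N10 x:[14,18] y:[31/2,37/2] z:[18,19] -> hit [18,18] leaf, test {P3@t=18}
    N4 x:[7,10] y:[19,41/2] z:[47/2,26] -> miss, prune
    N6 x:[5,8] y:[25/2,15] z:[53/2,30] -> miss, prune
    N11 x:[1,14] y:[25/2,37/2] z:[39/2,43/2] -> miss, prune

Summary -> nodes [0, 3, 7, 12, 13, 2, 9, 10, 4, 6, 11]; box-tests=11; leaf-entries=3; first=P5

== RESULT ==
[0, 3, 7, 12, 13, 2, 9, 10, 4, 6, 11]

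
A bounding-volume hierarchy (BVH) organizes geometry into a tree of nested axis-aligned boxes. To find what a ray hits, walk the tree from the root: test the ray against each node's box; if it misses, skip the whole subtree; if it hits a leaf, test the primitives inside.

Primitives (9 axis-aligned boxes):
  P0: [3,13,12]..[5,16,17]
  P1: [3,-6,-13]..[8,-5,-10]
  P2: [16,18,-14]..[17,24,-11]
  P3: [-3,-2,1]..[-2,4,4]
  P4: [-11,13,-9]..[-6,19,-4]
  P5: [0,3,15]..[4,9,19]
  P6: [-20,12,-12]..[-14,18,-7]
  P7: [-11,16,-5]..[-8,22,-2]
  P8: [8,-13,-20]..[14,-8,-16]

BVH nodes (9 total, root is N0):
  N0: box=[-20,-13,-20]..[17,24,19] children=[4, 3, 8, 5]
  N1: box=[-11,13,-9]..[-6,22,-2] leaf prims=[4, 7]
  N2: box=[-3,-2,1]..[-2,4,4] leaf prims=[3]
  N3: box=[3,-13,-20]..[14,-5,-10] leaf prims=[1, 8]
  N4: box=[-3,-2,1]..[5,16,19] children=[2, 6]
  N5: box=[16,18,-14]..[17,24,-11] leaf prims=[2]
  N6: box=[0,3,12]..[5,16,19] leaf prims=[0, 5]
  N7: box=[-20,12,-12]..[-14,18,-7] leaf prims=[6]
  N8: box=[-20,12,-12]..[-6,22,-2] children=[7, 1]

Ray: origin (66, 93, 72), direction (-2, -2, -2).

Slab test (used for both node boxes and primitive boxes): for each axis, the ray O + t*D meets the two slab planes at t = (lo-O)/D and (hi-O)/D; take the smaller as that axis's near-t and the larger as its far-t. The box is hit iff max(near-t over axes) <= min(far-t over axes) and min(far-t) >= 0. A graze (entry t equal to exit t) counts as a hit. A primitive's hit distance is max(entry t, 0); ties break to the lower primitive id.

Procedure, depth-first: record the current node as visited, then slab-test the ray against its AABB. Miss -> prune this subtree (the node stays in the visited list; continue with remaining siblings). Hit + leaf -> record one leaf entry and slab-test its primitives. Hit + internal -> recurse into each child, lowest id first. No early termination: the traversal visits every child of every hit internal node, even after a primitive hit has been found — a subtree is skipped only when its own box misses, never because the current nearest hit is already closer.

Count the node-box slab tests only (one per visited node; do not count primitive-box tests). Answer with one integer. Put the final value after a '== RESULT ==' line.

Traverse from the root:
N0 x:[49/2,43] y:[69/2,53] z:[53/2,46] -> hit [69/2,43], descend [3, 4, 5, 8]
  N3 x:[26,63/2] y:[49,53] z:[41,46] -> miss, prune
  N4 x:[61/2,69/2] y:[77/2,95/2] z:[53/2,71/2] -> miss, prune
  N5 x:[49/2,25] y:[69/2,75/2] z:[83/2,43] -> miss, prune
  N8 x:[36,43] y:[71/2,81/2] z:[37,42] -> hit [37,81/2], descend [1, 7]
    N1 x:[36,77/2] y:[71/2,40] z:[37,81/2] -> hit [37,77/2] leaf, test {P4@t=38, P7@t=37}
    N7 x:[40,43] y:[75/2,81/2] z:[79/2,42] -> hit [40,81/2] leaf, test {P6@t=40}

order=[0, 3, 4, 5, 8, 1, 7]  |boxes|=7  |leaves|=2  hit=P7

== RESULT ==
7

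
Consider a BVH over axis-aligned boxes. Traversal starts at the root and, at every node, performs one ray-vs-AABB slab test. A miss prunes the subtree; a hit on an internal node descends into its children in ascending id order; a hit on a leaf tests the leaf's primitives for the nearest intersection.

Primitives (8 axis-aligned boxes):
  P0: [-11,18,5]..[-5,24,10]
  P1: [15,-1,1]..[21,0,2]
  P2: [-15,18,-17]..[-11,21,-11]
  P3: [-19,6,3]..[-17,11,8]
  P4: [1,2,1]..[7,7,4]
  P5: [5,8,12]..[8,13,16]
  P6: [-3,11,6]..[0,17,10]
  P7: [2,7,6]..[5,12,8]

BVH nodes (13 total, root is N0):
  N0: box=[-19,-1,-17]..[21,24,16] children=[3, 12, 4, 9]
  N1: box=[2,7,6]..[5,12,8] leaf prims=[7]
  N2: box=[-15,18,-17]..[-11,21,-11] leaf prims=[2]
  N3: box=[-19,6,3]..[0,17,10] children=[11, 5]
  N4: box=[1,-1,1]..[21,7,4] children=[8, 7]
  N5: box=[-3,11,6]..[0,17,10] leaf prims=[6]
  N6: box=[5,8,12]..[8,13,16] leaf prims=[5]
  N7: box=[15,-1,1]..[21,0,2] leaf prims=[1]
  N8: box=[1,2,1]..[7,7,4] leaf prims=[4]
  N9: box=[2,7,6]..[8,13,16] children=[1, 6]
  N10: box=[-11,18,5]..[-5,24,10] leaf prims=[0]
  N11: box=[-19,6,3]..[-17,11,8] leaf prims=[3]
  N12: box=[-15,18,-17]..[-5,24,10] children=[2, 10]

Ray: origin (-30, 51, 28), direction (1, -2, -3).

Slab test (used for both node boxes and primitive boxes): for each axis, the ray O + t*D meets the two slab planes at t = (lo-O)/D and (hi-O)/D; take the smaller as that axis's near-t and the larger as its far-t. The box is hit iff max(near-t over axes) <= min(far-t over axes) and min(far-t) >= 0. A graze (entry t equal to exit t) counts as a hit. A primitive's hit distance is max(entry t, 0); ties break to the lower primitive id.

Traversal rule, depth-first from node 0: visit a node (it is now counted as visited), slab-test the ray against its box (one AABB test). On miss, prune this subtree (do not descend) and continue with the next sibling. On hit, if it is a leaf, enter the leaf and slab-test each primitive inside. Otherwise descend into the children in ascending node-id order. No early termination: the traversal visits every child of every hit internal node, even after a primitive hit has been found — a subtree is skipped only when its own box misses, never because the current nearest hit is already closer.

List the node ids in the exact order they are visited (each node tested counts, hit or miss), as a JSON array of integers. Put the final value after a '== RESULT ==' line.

Traverse from the root:
N0 x:[11,51] y:[27/2,26] z:[4,15] -> hit [27/2,15], descend [3, 4, 9, 12]
  N3 x:[11,30] y:[17,45/2] z:[6,25/3] -> miss, prune
  N4 x:[31,51] y:[22,26] z:[8,9] -> miss, prune
  N9 x:[32,38] y:[19,22] z:[4,22/3] -> miss, prune
  N12 x:[15,25] y:[27/2,33/2] z:[6,15] -> hit [15,15], descend [2, 10]
    N2 x:[15,19] y:[15,33/2] z:[13,15] -> hit [15,15] leaf, test {P2@t=15}
    N10 x:[19,25] y:[27/2,33/2] z:[6,23/3] -> miss, prune

Visited [0, 3, 4, 9, 12, 2, 10]. Tests: 7 box, 1 leaf. Nearest: P2.

== RESULT ==
[0, 3, 4, 9, 12, 2, 10]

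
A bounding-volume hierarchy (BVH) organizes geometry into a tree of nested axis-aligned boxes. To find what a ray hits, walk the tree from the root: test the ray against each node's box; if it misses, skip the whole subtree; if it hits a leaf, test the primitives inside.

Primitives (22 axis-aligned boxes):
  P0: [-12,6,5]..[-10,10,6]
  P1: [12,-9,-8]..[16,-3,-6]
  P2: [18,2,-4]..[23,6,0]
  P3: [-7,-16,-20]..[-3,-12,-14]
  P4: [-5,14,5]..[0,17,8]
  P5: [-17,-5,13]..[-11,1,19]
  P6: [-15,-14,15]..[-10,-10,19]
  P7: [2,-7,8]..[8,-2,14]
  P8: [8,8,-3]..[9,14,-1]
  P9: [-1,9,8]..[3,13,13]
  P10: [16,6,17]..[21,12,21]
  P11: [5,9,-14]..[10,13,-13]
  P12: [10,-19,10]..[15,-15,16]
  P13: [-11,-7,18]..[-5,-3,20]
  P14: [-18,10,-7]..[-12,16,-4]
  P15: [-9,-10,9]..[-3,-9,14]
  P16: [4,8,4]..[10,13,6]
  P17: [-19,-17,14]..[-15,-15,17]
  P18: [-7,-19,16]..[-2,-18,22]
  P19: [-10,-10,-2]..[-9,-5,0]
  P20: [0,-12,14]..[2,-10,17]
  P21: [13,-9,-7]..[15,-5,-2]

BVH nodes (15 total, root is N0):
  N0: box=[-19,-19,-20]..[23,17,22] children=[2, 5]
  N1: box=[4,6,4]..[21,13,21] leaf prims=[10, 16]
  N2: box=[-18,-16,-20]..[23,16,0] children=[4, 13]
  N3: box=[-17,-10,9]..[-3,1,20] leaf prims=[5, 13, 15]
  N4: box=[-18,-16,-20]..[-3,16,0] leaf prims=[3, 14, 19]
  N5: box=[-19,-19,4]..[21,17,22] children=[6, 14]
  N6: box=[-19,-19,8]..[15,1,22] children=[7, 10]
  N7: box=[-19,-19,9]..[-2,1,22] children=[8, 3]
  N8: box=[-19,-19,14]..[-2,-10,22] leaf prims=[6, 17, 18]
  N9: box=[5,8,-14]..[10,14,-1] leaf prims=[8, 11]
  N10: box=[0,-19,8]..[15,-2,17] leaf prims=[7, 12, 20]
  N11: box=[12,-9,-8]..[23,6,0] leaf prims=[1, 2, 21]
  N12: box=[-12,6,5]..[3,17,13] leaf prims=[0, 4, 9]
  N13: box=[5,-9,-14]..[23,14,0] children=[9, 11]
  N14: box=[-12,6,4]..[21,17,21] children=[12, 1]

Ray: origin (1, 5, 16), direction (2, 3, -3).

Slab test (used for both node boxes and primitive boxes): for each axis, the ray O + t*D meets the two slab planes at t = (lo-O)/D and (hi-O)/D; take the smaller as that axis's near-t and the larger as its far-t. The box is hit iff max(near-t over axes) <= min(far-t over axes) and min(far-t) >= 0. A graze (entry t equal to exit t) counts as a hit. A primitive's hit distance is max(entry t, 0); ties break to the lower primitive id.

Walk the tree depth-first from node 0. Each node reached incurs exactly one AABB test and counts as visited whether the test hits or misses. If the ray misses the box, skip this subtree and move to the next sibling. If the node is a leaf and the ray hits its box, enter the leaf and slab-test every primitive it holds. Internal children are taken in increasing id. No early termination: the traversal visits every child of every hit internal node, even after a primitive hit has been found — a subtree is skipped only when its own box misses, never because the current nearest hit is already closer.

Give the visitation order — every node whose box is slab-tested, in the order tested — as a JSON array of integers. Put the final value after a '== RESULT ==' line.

Traverse from the root:
N0 x:[-10,11] y:[-8,4] z:[-2,12] -> hit [-2,4], descend [2, 5]
  N2 x:[-19/2,11] y:[-7,11/3] z:[16/3,12] -> miss, prune
  N5 x:[-10,10] y:[-8,4] z:[-2,4] -> hit [-2,4], descend [6, 14]
    N6 x:[-10,7] y:[-8,-4/3] z:[-2,8/3] -> miss, prune
    N14 x:[-13/2,10] y:[1/3,4] z:[-5/3,4] -> hit [1/3,4], descend [1, 12]
      N1 x:[3/2,10] y:[1/3,8/3] z:[-5/3,4] -> hit [3/2,8/3] leaf, test {P10(miss), P16(miss)}
      N12 x:[-13/2,1] y:[1/3,4] z:[1,11/3] -> hit [1,1] leaf, test {P0(miss), P4(miss), P9(miss)}

7 AABB tests over nodes [0, 2, 5, 6, 14, 1, 12]; 2 leaves entered; closest miss.

== RESULT ==
[0, 2, 5, 6, 14, 1, 12]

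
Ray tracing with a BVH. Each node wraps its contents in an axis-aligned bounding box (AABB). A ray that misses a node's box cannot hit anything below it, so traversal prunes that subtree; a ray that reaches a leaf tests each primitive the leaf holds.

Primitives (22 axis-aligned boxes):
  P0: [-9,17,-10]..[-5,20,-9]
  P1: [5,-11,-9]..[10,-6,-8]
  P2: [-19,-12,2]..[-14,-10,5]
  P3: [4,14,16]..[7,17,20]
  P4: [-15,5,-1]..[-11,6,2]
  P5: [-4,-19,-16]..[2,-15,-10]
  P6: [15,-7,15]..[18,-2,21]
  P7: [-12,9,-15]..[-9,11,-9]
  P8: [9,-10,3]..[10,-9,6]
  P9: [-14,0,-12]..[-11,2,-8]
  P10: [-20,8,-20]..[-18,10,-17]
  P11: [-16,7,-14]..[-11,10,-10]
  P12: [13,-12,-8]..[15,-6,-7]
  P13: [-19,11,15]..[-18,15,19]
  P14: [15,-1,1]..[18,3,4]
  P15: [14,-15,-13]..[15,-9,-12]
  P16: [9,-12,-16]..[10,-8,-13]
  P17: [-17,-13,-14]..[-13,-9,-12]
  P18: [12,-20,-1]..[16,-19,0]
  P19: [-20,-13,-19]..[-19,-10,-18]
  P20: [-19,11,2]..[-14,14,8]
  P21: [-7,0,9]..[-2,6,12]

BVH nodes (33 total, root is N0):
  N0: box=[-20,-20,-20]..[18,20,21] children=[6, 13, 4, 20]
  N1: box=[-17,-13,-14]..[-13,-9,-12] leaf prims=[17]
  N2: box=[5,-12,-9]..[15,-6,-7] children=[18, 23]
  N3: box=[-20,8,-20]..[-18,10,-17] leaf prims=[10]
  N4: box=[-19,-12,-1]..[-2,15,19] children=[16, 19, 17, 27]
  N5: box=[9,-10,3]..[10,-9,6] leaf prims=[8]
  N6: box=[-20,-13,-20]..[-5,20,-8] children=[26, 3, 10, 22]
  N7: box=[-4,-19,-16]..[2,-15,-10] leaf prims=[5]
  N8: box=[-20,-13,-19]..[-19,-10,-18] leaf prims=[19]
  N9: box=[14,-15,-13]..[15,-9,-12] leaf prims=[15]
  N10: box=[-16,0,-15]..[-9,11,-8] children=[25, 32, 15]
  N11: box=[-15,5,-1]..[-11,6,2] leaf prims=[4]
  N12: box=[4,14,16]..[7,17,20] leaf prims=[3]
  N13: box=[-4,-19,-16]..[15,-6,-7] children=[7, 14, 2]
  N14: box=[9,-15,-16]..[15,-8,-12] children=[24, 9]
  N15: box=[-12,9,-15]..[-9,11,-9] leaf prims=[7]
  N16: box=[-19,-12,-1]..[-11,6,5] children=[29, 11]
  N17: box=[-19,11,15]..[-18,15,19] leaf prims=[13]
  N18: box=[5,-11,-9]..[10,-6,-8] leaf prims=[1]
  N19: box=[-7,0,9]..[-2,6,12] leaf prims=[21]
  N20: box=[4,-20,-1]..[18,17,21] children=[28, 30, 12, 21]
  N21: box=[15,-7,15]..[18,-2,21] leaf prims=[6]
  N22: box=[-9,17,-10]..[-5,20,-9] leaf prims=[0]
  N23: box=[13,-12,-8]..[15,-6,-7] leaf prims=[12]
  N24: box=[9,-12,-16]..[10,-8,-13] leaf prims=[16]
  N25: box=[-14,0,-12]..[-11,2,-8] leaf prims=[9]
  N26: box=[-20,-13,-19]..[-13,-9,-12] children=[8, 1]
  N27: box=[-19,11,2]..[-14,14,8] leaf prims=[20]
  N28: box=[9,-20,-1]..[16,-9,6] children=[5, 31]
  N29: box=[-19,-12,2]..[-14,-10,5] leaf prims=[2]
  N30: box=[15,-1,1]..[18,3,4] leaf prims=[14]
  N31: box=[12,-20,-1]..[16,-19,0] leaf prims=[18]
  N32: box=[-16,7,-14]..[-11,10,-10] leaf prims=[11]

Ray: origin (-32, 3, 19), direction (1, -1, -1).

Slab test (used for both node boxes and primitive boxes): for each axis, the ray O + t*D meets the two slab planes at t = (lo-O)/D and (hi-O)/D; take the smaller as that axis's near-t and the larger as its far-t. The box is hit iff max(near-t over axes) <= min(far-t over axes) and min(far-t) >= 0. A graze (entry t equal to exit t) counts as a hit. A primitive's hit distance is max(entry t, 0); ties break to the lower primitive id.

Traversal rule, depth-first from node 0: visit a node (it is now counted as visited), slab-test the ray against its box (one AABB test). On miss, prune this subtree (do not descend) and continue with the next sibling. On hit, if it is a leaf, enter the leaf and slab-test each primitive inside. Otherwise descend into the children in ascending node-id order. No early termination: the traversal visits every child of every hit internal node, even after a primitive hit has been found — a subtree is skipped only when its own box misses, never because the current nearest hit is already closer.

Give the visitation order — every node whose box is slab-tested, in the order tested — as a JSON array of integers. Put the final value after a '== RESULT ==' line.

Trace the traversal:
N0 x:[12,50] y:[-17,23] z:[-2,39] -> hit [12,23], descend [4, 6, 13, 20]
  N4 x:[13,30] y:[-12,15] z:[0,20] -> hit [13,15], descend [16, 17, 19, 27]
    N16 x:[13,21] y:[-3,15] z:[14,20] -> hit [14,15], descend [11, 29]
      N11 x:[17,21] y:[-3,-2] z:[17,20] -> miss, prune
      N29 x:[13,18] y:[13,15] z:[14,17] -> hit [14,15] leaf, test {P2@t=14}
    N17 x:[13,14] y:[-12,-8] z:[0,4] -> miss, prune
    N19 x:[25,30] y:[-3,3] z:[7,10] -> miss, prune
    N27 x:[13,18] y:[-11,-8] z:[11,17] -> miss, prune
  N6 x:[12,27] y:[-17,16] z:[27,39] -> miss, prune
  N13 x:[28,47] y:[9,22] z:[26,35] -> miss, prune
  N20 x:[36,50] y:[-14,23] z:[-2,20] -> miss, prune

11 AABB tests over nodes [0, 4, 16, 11, 29, 17, 19, 27, 6, 13, 20]; 1 leaf entered; closest P2.

== RESULT ==
[0, 4, 16, 11, 29, 17, 19, 27, 6, 13, 20]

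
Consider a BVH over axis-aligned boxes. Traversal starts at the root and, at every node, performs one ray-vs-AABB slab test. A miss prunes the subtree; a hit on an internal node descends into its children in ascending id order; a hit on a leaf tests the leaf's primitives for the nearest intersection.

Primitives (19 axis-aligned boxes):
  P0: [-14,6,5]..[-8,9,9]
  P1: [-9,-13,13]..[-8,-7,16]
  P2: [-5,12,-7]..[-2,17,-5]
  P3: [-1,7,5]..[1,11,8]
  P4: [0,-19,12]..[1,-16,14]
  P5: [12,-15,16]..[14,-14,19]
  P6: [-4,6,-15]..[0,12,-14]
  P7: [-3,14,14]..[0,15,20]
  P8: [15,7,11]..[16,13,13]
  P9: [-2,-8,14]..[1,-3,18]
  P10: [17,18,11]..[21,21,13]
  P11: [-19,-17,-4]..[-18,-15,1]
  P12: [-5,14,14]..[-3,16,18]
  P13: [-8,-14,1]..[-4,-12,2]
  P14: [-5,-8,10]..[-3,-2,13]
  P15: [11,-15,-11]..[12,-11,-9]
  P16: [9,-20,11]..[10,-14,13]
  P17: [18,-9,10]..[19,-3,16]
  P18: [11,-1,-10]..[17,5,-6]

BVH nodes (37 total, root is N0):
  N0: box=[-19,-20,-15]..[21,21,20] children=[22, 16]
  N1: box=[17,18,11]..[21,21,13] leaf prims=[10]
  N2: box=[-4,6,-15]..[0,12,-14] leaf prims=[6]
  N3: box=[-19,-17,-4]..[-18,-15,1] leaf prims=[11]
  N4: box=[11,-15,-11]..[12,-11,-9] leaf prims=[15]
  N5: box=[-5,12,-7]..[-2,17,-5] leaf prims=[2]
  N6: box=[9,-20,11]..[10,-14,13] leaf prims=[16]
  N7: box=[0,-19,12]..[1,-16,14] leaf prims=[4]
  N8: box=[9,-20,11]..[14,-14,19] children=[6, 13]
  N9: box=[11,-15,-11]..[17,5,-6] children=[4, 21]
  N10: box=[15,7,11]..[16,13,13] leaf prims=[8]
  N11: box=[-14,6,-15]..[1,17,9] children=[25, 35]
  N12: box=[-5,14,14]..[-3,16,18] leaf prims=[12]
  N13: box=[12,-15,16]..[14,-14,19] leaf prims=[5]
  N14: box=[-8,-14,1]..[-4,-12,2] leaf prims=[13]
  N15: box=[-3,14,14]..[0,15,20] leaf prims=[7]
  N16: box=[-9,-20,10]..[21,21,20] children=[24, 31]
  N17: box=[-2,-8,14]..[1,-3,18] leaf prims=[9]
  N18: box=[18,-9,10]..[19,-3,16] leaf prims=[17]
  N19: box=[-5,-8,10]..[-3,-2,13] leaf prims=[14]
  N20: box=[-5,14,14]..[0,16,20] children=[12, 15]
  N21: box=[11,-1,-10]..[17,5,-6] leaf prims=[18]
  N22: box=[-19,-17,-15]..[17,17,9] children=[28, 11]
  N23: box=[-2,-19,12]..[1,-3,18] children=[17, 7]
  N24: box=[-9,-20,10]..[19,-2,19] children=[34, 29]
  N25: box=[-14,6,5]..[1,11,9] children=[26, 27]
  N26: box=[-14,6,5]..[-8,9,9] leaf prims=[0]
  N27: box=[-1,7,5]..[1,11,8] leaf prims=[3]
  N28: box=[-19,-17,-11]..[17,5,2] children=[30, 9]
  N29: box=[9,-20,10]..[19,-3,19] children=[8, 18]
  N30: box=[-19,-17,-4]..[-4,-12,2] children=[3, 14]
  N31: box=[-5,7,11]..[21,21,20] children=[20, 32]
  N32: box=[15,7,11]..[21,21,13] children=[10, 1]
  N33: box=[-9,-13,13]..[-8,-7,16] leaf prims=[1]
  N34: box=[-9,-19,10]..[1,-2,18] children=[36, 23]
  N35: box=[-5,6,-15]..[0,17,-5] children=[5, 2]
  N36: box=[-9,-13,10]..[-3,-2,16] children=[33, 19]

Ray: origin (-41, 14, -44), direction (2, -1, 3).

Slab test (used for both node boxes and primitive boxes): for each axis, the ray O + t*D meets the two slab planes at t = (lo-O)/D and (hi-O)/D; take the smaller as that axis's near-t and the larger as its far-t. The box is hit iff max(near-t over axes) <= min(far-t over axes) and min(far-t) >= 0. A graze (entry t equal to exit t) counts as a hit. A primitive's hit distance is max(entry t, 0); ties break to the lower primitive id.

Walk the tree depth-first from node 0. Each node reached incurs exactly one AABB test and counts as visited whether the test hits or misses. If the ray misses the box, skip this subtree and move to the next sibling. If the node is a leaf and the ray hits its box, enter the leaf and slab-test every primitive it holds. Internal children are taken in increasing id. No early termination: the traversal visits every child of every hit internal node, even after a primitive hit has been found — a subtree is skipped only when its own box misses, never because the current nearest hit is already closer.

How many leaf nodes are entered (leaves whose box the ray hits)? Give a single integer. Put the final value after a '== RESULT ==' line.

Walk:
N0 x:[11,31] y:[-7,34] z:[29/3,64/3] -> hit [11,64/3], descend [16, 22]
  N16 x:[16,31] y:[-7,34] z:[18,64/3] -> hit [18,64/3], descend [24, 31]
    N24 x:[16,30] y:[16,34] z:[18,21] -> hit [18,21], descend [29, 34]
      N29 x:[25,30] y:[17,34] z:[18,21] -> miss, prune
      N34 x:[16,21] y:[16,33] z:[18,62/3] -> hit [18,62/3], descend [23, 36]
        N23 x:[39/2,21] y:[17,33] z:[56/3,62/3] -> hit [39/2,62/3], descend [7, 17]
          N7 x:[41/2,21] y:[30,33] z:[56/3,58/3] -> miss, prune
          N17 x:[39/2,21] y:[17,22] z:[58/3,62/3] -> hit [39/2,62/3] leaf, test {P9@t=39/2}
        N36 x:[16,19] y:[16,27] z:[18,20] -> hit [18,19], descend [19, 33]
          N19 x:[18,19] y:[16,22] z:[18,19] -> hit [18,19] leaf, test {P14@t=18}
          N33 x:[16,33/2] y:[21,27] z:[19,20] -> miss, prune
    N31 x:[18,31] y:[-7,7] z:[55/3,64/3] -> miss, prune
  N22 x:[11,29] y:[-3,31] z:[29/3,53/3] -> hit [11,53/3], descend [11, 28]
    N11 x:[27/2,21] y:[-3,8] z:[29/3,53/3] -> miss, prune
    N28 x:[11,29] y:[9,31] z:[11,46/3] -> hit [11,46/3], descend [9, 30]
      N9 x:[26,29] y:[9,29] z:[11,38/3] -> miss, prune
      N30 x:[11,37/2] y:[26,31] z:[40/3,46/3] -> miss, prune

order=[0, 16, 24, 29, 34, 23, 7, 17, 36, 19, 33, 31, 22, 11, 28, 9, 30]  |boxes|=17  |leaves|=2  hit=P14

== RESULT ==
2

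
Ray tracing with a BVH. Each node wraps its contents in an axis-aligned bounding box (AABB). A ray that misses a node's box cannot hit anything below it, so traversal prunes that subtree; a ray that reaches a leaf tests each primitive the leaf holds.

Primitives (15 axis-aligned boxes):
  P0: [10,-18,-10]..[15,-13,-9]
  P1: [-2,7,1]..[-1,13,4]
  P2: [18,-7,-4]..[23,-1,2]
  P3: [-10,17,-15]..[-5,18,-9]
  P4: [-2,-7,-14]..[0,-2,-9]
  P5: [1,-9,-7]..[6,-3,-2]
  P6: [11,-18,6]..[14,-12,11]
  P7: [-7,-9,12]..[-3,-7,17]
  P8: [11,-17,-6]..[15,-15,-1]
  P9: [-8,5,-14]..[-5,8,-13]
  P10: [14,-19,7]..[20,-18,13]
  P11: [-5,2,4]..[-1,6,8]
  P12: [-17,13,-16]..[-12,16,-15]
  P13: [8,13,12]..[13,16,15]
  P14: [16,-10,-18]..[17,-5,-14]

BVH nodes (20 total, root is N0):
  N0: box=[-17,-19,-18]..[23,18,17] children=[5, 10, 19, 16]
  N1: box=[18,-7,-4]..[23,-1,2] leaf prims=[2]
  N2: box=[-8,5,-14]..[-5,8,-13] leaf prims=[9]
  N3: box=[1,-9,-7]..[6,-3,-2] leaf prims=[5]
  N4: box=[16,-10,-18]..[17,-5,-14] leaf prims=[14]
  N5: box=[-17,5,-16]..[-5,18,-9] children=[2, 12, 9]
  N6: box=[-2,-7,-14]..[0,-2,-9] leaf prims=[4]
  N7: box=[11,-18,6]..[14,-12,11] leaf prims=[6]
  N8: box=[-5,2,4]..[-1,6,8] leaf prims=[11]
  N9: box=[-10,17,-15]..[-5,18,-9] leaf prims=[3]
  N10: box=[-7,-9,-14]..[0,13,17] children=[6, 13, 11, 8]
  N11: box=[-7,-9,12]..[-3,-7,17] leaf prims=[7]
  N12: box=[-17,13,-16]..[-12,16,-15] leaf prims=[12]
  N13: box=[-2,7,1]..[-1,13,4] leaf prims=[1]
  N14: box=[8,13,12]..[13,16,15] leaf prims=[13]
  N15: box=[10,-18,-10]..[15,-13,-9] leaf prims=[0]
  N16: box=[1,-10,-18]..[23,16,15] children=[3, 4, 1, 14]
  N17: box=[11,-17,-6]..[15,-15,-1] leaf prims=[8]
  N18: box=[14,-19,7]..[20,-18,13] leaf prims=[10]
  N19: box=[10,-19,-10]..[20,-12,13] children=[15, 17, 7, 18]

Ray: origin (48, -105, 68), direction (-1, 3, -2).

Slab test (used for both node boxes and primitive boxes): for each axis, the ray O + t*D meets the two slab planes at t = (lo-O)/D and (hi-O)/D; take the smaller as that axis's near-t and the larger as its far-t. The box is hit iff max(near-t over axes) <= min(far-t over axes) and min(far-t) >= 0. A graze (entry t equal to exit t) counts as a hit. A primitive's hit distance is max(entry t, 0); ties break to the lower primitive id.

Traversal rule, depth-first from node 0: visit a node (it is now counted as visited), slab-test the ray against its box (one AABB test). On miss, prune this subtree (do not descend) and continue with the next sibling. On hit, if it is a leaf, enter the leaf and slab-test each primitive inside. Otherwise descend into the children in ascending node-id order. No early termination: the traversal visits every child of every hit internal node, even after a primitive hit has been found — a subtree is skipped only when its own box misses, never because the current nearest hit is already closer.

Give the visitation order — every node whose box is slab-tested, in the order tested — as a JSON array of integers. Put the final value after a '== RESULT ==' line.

Trace the traversal:
N0 x:[25,65] y:[86/3,41] z:[51/2,43] -> hit [86/3,41], descend [5, 10, 16, 19]
  N5 x:[53,65] y:[110/3,41] z:[77/2,42] -> miss, prune
  N10 x:[48,55] y:[32,118/3] z:[51/2,41] -> miss, prune
  N16 x:[25,47] y:[95/3,121/3] z:[53/2,43] -> hit [95/3,121/3], descend [1, 3, 4, 14]
    N1 x:[25,30] y:[98/3,104/3] z:[33,36] -> miss, prune
    N3 x:[42,47] y:[32,34] z:[35,75/2] -> miss, prune
    N4 x:[31,32] y:[95/3,100/3] z:[41,43] -> miss, prune
    N14 x:[35,40] y:[118/3,121/3] z:[53/2,28] -> miss, prune
  N19 x:[28,38] y:[86/3,31] z:[55/2,39] -> hit [86/3,31], descend [7, 15, 17, 18]
    N7 x:[34,37] y:[29,31] z:[57/2,31] -> miss, prune
    N15 x:[33,38] y:[29,92/3] z:[77/2,39] -> miss, prune
    N17 x:[33,37] y:[88/3,30] z:[69/2,37] -> miss, prune
    N18 x:[28,34] y:[86/3,29] z:[55/2,61/2] -> hit [86/3,29] leaf, test {P10@t=86/3}

13 AABB tests over nodes [0, 5, 10, 16, 1, 3, 4, 14, 19, 7, 15, 17, 18]; 1 leaf entered; closest P10.

== RESULT ==
[0, 5, 10, 16, 1, 3, 4, 14, 19, 7, 15, 17, 18]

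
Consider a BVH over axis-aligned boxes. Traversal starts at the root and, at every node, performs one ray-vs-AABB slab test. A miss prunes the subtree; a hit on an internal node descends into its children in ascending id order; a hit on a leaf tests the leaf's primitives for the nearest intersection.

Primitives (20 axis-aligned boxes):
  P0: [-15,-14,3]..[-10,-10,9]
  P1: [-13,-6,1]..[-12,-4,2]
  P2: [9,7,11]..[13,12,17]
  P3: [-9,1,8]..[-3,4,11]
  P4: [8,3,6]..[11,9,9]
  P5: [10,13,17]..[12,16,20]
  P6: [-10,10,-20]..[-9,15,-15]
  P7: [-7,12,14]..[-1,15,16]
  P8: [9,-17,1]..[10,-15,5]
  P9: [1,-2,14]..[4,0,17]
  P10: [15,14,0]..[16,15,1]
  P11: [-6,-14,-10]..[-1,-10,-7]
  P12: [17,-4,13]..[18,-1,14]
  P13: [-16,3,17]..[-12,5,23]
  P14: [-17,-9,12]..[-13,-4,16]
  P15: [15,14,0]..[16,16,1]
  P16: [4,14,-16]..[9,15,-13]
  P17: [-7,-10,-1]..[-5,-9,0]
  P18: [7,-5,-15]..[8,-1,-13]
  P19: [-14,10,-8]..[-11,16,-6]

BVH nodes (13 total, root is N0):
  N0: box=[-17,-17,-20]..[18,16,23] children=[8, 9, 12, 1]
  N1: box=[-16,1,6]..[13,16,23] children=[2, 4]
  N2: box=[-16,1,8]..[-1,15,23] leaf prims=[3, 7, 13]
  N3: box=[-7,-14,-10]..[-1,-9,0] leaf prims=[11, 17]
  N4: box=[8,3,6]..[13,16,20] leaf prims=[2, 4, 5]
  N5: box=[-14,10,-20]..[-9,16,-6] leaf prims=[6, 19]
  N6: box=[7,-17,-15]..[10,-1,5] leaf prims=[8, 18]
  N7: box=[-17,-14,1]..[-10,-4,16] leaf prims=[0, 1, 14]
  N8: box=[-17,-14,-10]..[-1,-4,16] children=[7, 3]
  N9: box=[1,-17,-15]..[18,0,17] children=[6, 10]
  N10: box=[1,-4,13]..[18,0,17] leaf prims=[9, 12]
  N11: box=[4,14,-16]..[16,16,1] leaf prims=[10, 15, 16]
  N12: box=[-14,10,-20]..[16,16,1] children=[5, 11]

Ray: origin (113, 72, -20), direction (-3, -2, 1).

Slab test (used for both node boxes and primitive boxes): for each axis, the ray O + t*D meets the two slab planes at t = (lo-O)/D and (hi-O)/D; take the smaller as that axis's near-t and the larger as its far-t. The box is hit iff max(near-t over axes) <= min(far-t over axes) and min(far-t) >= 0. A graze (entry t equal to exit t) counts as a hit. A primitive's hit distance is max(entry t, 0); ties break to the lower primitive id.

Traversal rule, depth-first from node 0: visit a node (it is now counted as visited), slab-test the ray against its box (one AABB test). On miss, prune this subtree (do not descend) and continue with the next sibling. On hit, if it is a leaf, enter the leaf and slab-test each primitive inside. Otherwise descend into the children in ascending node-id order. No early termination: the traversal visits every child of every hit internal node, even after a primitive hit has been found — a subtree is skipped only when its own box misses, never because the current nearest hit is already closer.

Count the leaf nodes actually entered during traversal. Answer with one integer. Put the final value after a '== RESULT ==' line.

Traverse from the root:
N0 x:[95/3,130/3] y:[28,89/2] z:[0,43] -> hit [95/3,43], descend [1, 8, 9, 12]
  N1 x:[100/3,43] y:[28,71/2] z:[26,43] -> hit [100/3,71/2], descend [2, 4]
    N2 x:[38,43] y:[57/2,71/2] z:[28,43] -> miss, prune
    N4 x:[100/3,35] y:[28,69/2] z:[26,40] -> hit [100/3,69/2] leaf, test {P2(miss), P4(miss), P5(miss)}
  N8 x:[38,130/3] y:[38,43] z:[10,36] -> miss, prune
  N9 x:[95/3,112/3] y:[36,89/2] z:[5,37] -> hit [36,37], descend [6, 10]
    N6 x:[103/3,106/3] y:[73/2,89/2] z:[5,25] -> miss, prune
    N10 x:[95/3,112/3] y:[36,38] z:[33,37] -> hit [36,37] leaf, test {P9@t=109/3, P12(miss)}
  N12 x:[97/3,127/3] y:[28,31] z:[0,21] -> miss, prune

9 AABB tests over nodes [0, 1, 2, 4, 8, 9, 6, 10, 12]; 2 leaves entered; closest P9.

== RESULT ==
2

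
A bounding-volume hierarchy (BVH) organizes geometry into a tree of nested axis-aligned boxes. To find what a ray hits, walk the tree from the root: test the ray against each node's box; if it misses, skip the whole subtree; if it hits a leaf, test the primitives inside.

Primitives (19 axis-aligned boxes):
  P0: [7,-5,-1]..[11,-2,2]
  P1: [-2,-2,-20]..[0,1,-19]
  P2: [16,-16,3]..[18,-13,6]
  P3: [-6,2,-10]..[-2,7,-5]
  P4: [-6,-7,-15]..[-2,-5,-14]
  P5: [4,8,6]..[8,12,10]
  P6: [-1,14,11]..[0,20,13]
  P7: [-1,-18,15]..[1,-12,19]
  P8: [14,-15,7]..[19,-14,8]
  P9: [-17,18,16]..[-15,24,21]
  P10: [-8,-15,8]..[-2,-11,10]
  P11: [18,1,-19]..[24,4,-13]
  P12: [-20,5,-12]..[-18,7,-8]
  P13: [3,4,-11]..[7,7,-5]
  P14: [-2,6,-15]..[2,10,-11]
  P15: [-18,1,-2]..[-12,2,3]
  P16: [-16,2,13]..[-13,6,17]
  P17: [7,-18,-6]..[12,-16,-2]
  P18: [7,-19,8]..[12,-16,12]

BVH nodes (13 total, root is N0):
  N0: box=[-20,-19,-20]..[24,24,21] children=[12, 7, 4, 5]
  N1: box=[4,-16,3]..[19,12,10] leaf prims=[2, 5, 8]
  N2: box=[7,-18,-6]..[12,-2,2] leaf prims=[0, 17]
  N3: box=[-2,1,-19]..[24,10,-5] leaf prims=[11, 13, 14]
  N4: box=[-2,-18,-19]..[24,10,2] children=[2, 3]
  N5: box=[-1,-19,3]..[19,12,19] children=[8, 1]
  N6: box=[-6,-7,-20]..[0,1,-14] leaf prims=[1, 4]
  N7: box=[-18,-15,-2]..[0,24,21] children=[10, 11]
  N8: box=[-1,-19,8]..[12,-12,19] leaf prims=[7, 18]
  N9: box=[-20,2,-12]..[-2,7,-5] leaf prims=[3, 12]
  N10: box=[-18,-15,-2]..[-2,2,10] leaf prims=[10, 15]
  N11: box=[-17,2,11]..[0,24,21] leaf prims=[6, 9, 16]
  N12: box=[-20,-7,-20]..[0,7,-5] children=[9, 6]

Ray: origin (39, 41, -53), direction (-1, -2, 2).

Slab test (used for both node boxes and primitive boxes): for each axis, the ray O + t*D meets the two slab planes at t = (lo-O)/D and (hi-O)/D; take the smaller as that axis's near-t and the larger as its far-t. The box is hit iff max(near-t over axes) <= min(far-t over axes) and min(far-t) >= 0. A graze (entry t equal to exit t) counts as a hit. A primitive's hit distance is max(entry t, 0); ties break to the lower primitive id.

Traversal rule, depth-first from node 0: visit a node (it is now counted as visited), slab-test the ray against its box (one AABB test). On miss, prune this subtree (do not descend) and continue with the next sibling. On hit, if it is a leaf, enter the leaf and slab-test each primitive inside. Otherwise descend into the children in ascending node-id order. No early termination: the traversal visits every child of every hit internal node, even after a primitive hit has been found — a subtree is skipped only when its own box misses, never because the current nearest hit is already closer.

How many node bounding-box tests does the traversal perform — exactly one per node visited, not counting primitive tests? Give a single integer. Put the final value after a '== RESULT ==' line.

Walk:
N0 x:[15,59] y:[17/2,30] z:[33/2,37] -> hit [33/2,30], descend [4, 5, 7, 12]
  N4 x:[15,41] y:[31/2,59/2] z:[17,55/2] -> hit [17,55/2], descend [2, 3]
    N2 x:[27,32] y:[43/2,59/2] z:[47/2,55/2] -> hit [27,55/2] leaf, test {P0(miss), P17(miss)}
    N3 x:[15,41] y:[31/2,20] z:[17,24] -> hit [17,20] leaf, test {P11@t=37/2, P13(miss), P14(miss)}
  N5 x:[20,40] y:[29/2,30] z:[28,36] -> hit [28,30], descend [1, 8]
    N1 x:[20,35] y:[29/2,57/2] z:[28,63/2] -> hit [28,57/2] leaf, test {P2(miss), P5(miss), P8(miss)}
    N8 x:[27,40] y:[53/2,30] z:[61/2,36] -> miss, prune
  N7 x:[39,57] y:[17/2,28] z:[51/2,37] -> miss, prune
  N12 x:[39,59] y:[17,24] z:[33/2,24] -> miss, prune

order=[0, 4, 2, 3, 5, 1, 8, 7, 12]  |boxes|=9  |leaves|=3  hit=P11

== RESULT ==
9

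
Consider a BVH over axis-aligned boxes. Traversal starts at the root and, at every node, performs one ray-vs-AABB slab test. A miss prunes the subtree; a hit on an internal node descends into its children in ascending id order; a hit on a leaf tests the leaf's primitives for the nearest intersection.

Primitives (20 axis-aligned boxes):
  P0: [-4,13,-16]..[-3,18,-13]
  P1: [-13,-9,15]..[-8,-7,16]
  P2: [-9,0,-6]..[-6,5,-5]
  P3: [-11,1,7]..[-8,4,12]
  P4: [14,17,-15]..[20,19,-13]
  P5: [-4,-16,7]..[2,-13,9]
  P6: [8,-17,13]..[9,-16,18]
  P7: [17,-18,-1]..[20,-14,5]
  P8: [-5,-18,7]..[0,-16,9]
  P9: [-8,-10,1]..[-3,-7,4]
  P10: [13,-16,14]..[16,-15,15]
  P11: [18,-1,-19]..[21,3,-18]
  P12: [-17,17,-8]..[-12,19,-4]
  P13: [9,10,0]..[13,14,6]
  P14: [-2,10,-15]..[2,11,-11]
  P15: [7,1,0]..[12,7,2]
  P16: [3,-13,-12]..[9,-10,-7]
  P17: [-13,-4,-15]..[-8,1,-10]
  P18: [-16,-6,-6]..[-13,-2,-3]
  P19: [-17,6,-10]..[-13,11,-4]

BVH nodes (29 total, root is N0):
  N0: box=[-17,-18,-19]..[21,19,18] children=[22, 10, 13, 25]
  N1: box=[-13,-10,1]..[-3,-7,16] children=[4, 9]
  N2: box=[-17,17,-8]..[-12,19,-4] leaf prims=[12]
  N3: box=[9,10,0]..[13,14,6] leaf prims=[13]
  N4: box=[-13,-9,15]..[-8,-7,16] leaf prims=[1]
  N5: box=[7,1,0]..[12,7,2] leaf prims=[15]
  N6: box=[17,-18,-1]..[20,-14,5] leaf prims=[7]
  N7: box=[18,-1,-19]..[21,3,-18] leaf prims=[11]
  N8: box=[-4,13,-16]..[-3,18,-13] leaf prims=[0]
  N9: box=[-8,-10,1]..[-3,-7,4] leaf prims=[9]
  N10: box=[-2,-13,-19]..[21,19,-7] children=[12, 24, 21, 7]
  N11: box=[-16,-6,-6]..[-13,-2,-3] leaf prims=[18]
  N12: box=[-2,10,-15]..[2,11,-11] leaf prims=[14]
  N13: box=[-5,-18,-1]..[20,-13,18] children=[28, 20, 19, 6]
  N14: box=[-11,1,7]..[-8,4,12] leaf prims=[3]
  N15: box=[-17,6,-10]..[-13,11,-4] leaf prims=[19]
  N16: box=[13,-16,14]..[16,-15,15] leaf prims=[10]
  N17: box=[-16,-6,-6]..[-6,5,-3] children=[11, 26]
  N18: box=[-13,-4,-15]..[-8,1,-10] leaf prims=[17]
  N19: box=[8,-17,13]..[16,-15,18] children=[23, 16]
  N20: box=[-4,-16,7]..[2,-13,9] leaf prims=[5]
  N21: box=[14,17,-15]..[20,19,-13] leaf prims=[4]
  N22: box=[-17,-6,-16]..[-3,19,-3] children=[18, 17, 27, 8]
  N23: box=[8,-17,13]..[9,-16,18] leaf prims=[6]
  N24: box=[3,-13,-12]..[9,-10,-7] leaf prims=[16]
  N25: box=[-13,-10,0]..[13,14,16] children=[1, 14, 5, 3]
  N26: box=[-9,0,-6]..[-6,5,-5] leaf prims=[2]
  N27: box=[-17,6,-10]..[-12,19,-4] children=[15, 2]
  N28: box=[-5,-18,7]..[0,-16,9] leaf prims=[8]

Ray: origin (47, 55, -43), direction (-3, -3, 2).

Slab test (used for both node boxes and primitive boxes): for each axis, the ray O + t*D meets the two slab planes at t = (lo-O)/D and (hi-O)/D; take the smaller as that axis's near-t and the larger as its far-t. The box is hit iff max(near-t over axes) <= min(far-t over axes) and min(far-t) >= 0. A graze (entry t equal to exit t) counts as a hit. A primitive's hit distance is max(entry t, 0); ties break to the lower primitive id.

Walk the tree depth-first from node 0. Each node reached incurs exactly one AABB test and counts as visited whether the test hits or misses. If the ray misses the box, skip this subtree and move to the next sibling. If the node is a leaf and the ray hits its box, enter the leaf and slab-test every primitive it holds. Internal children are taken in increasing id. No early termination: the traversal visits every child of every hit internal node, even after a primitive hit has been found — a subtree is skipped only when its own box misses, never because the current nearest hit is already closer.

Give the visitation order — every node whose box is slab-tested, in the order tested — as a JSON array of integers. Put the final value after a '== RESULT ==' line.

Trace the traversal:
N0 x:[26/3,64/3] y:[12,73/3] z:[12,61/2] -> hit [12,64/3], descend [10, 13, 22, 25]
  N10 x:[26/3,49/3] y:[12,68/3] z:[12,18] -> hit [12,49/3], descend [7, 12, 21, 24]
    N7 x:[26/3,29/3] y:[52/3,56/3] z:[12,25/2] -> miss, prune
    N12 x:[15,49/3] y:[44/3,15] z:[14,16] -> hit [15,15] leaf, test {P14@t=15}
    N21 x:[9,11] y:[12,38/3] z:[14,15] -> miss, prune
    N24 x:[38/3,44/3] y:[65/3,68/3] z:[31/2,18] -> miss, prune
  N13 x:[9,52/3] y:[68/3,73/3] z:[21,61/2] -> miss, prune
  N22 x:[50/3,64/3] y:[12,61/3] z:[27/2,20] -> hit [50/3,20], descend [8, 17, 18, 27]
    N8 x:[50/3,17] y:[37/3,14] z:[27/2,15] -> miss, prune
    N17 x:[53/3,21] y:[50/3,61/3] z:[37/2,20] -> hit [37/2,20], descend [11, 26]
      N11 x:[20,21] y:[19,61/3] z:[37/2,20] -> hit [20,20] leaf, test {P18@t=20}
      N26 x:[53/3,56/3] y:[50/3,55/3] z:[37/2,19] -> miss, prune
    N18 x:[55/3,20] y:[18,59/3] z:[14,33/2] -> miss, prune
    N27 x:[59/3,64/3] y:[12,49/3] z:[33/2,39/2] -> miss, prune
  N25 x:[34/3,20] y:[41/3,65/3] z:[43/2,59/2] -> miss, prune

15 AABB tests over nodes [0, 10, 7, 12, 21, 24, 13, 22, 8, 17, 11, 26, 18, 27, 25]; 2 leaves entered; closest P14.

== RESULT ==
[0, 10, 7, 12, 21, 24, 13, 22, 8, 17, 11, 26, 18, 27, 25]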